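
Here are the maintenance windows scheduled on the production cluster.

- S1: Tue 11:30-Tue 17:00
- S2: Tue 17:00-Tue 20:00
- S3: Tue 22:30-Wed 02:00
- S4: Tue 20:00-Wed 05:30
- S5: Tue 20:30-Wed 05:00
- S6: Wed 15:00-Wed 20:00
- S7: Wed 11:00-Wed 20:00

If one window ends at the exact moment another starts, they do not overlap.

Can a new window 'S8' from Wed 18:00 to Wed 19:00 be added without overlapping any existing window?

S1: ends Tue 17:00 at or before S8 starts Wed 18:00 → clear.
S2: ends Tue 20:00 at or before S8 starts Wed 18:00 → clear.
S4: ends Wed 05:30 at or before S8 starts Wed 18:00 → clear.
S5: ends Wed 05:00 at or before S8 starts Wed 18:00 → clear.
S3: ends Wed 02:00 at or before S8 starts Wed 18:00 → clear.
S7: starts Wed 11:00 before S8 ends Wed 19:00, and ends Wed 20:00 after S8 starts Wed 18:00 → overlap.
S6: starts Wed 15:00 before S8 ends Wed 19:00, and ends Wed 20:00 after S8 starts Wed 18:00 → overlap.
S8 overlaps S6, S7.

No — it overlaps S6, S7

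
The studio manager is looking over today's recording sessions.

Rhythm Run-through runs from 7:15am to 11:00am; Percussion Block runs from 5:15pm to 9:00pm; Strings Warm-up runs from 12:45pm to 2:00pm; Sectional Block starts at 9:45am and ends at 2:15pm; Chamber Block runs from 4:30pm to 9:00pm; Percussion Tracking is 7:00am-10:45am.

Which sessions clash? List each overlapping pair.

Chamber Block & Percussion Block, Percussion Tracking & Rhythm Run-through, Percussion Tracking & Sectional Block, Rhythm Run-through & Sectional Block, Sectional Block & Strings Warm-up

Sorted by start: Percussion Tracking, Rhythm Run-through, Sectional Block, Strings Warm-up, Chamber Block, Percussion Block.
Rhythm Run-through starts before Percussion Tracking ends → Percussion Tracking and Rhythm Run-through overlap.
Sectional Block starts before Percussion Tracking ends → Percussion Tracking and Sectional Block overlap.
Strings Warm-up starts after Percussion Tracking ends, so nothing later overlaps Percussion Tracking either.
Sectional Block starts before Rhythm Run-through ends → Rhythm Run-through and Sectional Block overlap.
Strings Warm-up starts after Rhythm Run-through ends, so nothing later overlaps Rhythm Run-through either.
Strings Warm-up starts before Sectional Block ends → Sectional Block and Strings Warm-up overlap.
Chamber Block starts after Sectional Block ends, so nothing later overlaps Sectional Block either.
Chamber Block starts after Strings Warm-up ends, so nothing later overlaps Strings Warm-up either.
Percussion Block starts before Chamber Block ends → Chamber Block and Percussion Block overlap.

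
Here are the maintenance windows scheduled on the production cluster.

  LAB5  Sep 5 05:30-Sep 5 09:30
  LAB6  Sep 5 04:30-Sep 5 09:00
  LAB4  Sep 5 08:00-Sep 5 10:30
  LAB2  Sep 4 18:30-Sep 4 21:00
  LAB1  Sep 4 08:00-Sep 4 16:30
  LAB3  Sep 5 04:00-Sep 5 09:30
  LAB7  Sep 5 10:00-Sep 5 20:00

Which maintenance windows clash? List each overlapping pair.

LAB3 & LAB4, LAB3 & LAB5, LAB3 & LAB6, LAB4 & LAB5, LAB4 & LAB6, LAB4 & LAB7, LAB5 & LAB6

Two intervals overlap when each starts before the other ends.
Sorted by start: LAB1, LAB2, LAB3, LAB6, LAB5, LAB4, LAB7.
LAB2 starts after LAB1 ends, so LAB1 has no further overlaps.
LAB3 starts after LAB2 ends, so LAB2 has no further overlaps.
LAB6 starts before LAB3 ends → LAB3 and LAB6 overlap.
LAB5 starts before LAB3 ends → LAB3 and LAB5 overlap.
LAB4 starts before LAB3 ends → LAB3 and LAB4 overlap.
LAB7 starts after LAB3 ends.
LAB5 starts before LAB6 ends → LAB6 and LAB5 overlap.
LAB4 starts before LAB6 ends → LAB6 and LAB4 overlap.
LAB7 starts after LAB6 ends.
LAB4 starts before LAB5 ends → LAB5 and LAB4 overlap.
LAB7 starts after LAB5 ends.
LAB7 starts before LAB4 ends → LAB4 and LAB7 overlap.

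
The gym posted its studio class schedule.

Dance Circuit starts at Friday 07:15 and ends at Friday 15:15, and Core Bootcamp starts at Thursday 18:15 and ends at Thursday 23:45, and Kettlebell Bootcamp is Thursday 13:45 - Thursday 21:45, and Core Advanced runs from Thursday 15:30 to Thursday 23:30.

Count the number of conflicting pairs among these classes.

Two intervals overlap when each starts before the other ends.
Sorted by start: Kettlebell Bootcamp, Core Advanced, Core Bootcamp, Dance Circuit.
Core Advanced starts before Kettlebell Bootcamp ends → Kettlebell Bootcamp and Core Advanced overlap.
Core Bootcamp starts before Kettlebell Bootcamp ends → Kettlebell Bootcamp and Core Bootcamp overlap.
Dance Circuit starts after Kettlebell Bootcamp ends.
Core Bootcamp starts before Core Advanced ends → Core Advanced and Core Bootcamp overlap.
Dance Circuit starts after Core Advanced ends.
Dance Circuit starts after Core Bootcamp ends.
Overlapping pairs: Core Advanced & Core Bootcamp, Core Advanced & Kettlebell Bootcamp, Core Bootcamp & Kettlebell Bootcamp — 3 in total.

3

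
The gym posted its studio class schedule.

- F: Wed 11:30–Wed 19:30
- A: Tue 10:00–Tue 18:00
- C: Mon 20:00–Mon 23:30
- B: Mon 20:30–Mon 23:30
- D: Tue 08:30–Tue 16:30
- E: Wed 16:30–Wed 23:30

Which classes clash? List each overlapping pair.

Sorted by start: C, B, D, A, F, E.
B starts before C ends → C and B overlap.
D starts after C ends, so nothing later overlaps C either.
D starts after B ends, so nothing later overlaps B either.
A starts before D ends → D and A overlap.
F starts after D ends, so nothing later overlaps D either.
F starts after A ends, so nothing later overlaps A either.
E starts before F ends → F and E overlap.

A & D, B & C, E & F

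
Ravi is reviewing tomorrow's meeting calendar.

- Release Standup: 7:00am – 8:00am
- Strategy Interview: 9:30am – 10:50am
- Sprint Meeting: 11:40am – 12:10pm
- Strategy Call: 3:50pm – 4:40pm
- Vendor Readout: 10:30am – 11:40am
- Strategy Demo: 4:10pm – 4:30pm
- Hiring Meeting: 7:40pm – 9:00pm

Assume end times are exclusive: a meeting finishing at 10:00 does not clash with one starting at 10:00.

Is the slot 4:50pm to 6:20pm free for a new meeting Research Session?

Release Standup: ends 8:00am at or before Research Session starts 4:50pm → clear.
Strategy Interview: ends 10:50am at or before Research Session starts 4:50pm → clear.
Vendor Readout: ends 11:40am at or before Research Session starts 4:50pm → clear.
Sprint Meeting: ends 12:10pm at or before Research Session starts 4:50pm → clear.
Strategy Call: ends 4:40pm at or before Research Session starts 4:50pm → clear.
Strategy Demo: ends 4:30pm at or before Research Session starts 4:50pm → clear.
Hiring Meeting: starts 7:40pm at or after Research Session ends 6:20pm → clear.

Yes — the slot is free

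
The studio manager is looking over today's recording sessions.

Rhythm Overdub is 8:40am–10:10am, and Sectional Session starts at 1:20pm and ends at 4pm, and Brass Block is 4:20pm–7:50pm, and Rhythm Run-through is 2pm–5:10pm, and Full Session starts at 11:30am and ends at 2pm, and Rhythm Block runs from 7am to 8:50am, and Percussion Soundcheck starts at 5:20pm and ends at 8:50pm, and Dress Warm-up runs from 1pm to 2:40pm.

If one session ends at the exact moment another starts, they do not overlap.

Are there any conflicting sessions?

Yes

Check each pair: they overlap iff neither finishes before the other starts.
Sorted by start: Rhythm Block, Rhythm Overdub, Full Session, Dress Warm-up, Sectional Session, Rhythm Run-through, Brass Block, Percussion Soundcheck.
Rhythm Overdub starts before Rhythm Block ends → Rhythm Block and Rhythm Overdub overlap.
That's a conflict, so the schedule is not conflict-free.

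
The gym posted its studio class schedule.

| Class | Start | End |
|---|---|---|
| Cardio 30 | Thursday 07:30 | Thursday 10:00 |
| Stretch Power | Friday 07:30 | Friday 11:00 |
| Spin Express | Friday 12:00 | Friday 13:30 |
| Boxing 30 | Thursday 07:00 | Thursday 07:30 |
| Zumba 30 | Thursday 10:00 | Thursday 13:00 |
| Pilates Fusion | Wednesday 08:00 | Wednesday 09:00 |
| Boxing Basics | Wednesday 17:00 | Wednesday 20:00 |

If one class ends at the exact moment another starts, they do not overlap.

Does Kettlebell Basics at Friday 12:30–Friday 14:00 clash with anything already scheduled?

Pilates Fusion: ends Wednesday 09:00 at or before Kettlebell Basics starts Friday 12:30 → clear.
Boxing Basics: ends Wednesday 20:00 at or before Kettlebell Basics starts Friday 12:30 → clear.
Boxing 30: ends Thursday 07:30 at or before Kettlebell Basics starts Friday 12:30 → clear.
Cardio 30: ends Thursday 10:00 at or before Kettlebell Basics starts Friday 12:30 → clear.
Zumba 30: ends Thursday 13:00 at or before Kettlebell Basics starts Friday 12:30 → clear.
Stretch Power: ends Friday 11:00 at or before Kettlebell Basics starts Friday 12:30 → clear.
Spin Express: starts Friday 12:00 before Kettlebell Basics ends Friday 14:00, and ends Friday 13:30 after Kettlebell Basics starts Friday 12:30 → overlap.
Kettlebell Basics overlaps Spin Express.

Yes — it overlaps Spin Express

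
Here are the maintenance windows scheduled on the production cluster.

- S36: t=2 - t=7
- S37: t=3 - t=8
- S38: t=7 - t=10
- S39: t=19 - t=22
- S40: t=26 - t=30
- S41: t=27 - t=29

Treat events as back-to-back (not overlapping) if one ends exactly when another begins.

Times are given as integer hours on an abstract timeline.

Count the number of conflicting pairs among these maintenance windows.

3

Check each pair: they overlap iff neither finishes before the other starts.
Sorted by start: S36, S37, S38, S39, S40, S41.
S37 starts before S36 ends → S36 and S37 overlap.
S38 starts exactly when S36 ends (back-to-back, no overlap), so S36 has no further overlaps.
S38 starts before S37 ends → S37 and S38 overlap.
S39 starts after S37 ends, so S37 has no further overlaps.
S39 starts after S38 ends, so S38 has no further overlaps.
S40 starts after S39 ends, so S39 has no further overlaps.
S41 starts before S40 ends → S40 and S41 overlap.
Overlapping pairs: S36 & S37, S37 & S38, S40 & S41 — 3 in total.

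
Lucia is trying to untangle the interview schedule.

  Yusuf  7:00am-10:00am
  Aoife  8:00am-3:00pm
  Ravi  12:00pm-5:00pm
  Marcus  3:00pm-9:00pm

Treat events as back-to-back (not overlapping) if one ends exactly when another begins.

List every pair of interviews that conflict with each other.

Sorted by start: Yusuf, Aoife, Ravi, Marcus.
Aoife starts before Yusuf ends → Yusuf and Aoife overlap.
Ravi starts after Yusuf ends, so Yusuf has no further overlaps.
Ravi starts before Aoife ends → Aoife and Ravi overlap.
Marcus starts exactly when Aoife ends (back-to-back, no overlap).
Marcus starts before Ravi ends → Ravi and Marcus overlap.

Aoife & Ravi, Aoife & Yusuf, Marcus & Ravi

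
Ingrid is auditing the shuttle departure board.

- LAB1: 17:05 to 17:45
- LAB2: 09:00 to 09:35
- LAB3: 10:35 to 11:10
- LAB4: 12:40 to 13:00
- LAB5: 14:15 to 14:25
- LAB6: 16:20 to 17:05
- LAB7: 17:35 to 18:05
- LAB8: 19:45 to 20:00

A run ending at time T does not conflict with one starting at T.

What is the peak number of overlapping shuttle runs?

Sweep the timeline, counting +1 at each start and −1 at each end (ends before starts at a tie):
09:00 start LAB2 → 1
09:35 end LAB2 → 0
10:35 start LAB3 → 1
11:10 end LAB3 → 0
12:40 start LAB4 → 1
13:00 end LAB4 → 0
14:15 start LAB5 → 1
14:25 end LAB5 → 0
16:20 start LAB6 → 1
17:05 end LAB6 → 0
17:05 start LAB1 → 1
17:35 start LAB7 → 2
17:45 end LAB1 → 1
18:05 end LAB7 → 0
19:45 start LAB8 → 1
20:00 end LAB8 → 0
Peak is 2, at 17:35 (LAB1, LAB7).

2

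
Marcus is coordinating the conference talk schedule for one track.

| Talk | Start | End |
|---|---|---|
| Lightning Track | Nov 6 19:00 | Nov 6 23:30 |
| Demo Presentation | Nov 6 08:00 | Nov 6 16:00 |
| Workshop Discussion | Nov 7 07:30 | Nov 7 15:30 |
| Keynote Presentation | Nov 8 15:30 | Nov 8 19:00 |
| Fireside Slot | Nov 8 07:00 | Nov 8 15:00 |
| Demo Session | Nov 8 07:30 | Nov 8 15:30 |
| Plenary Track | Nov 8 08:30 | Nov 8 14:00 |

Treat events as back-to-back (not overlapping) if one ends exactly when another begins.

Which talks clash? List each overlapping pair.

Sorted by start: Demo Presentation, Lightning Track, Workshop Discussion, Fireside Slot, Demo Session, Plenary Track, Keynote Presentation.
Lightning Track starts after Demo Presentation ends, so Demo Presentation has no further overlaps.
Workshop Discussion starts after Lightning Track ends, so Lightning Track has no further overlaps.
Fireside Slot starts after Workshop Discussion ends, so Workshop Discussion has no further overlaps.
Demo Session starts before Fireside Slot ends → Fireside Slot and Demo Session overlap.
Plenary Track starts before Fireside Slot ends → Fireside Slot and Plenary Track overlap.
Keynote Presentation starts after Fireside Slot ends.
Plenary Track starts before Demo Session ends → Demo Session and Plenary Track overlap.
Keynote Presentation starts exactly when Demo Session ends (back-to-back, no overlap).
Keynote Presentation starts after Plenary Track ends.

Demo Session & Fireside Slot, Demo Session & Plenary Track, Fireside Slot & Plenary Track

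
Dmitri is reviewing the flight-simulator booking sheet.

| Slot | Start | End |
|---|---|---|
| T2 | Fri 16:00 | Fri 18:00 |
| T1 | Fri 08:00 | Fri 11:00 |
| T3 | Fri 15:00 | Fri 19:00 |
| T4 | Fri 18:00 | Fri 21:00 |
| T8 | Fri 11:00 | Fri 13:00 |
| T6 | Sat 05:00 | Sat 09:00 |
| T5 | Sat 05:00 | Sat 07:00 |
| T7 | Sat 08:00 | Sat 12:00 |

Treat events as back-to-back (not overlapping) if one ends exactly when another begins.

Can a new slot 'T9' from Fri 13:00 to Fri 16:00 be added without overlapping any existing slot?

T1: ends Fri 11:00 at or before T9 starts Fri 13:00 → clear.
T8: ends Fri 13:00 at or before T9 starts Fri 13:00 → clear.
T3: starts Fri 15:00 before T9 ends Fri 16:00, and ends Fri 19:00 after T9 starts Fri 13:00 → overlap.
T2: starts Fri 16:00 at or after T9 ends Fri 16:00 → clear.
T4: starts Fri 18:00 at or after T9 ends Fri 16:00 → clear.
T5: starts Sat 05:00 at or after T9 ends Fri 16:00 → clear.
T6: starts Sat 05:00 at or after T9 ends Fri 16:00 → clear.
T7: starts Sat 08:00 at or after T9 ends Fri 16:00 → clear.
T9 overlaps T3.

No — it overlaps T3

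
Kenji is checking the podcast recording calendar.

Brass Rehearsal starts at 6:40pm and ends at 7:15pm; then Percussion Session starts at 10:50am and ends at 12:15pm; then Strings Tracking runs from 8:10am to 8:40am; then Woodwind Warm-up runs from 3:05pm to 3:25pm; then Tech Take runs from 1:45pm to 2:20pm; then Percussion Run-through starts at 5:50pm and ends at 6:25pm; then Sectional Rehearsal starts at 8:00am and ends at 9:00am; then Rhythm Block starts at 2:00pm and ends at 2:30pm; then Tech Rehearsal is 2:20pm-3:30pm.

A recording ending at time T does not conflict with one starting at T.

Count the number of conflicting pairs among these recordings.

Sorted by start: Sectional Rehearsal, Strings Tracking, Percussion Session, Tech Take, Rhythm Block, Tech Rehearsal, Woodwind Warm-up, Percussion Run-through, Brass Rehearsal.
Strings Tracking starts before Sectional Rehearsal ends → Sectional Rehearsal and Strings Tracking overlap.
Percussion Session starts after Sectional Rehearsal ends, so nothing later overlaps Sectional Rehearsal either.
Percussion Session starts after Strings Tracking ends, so nothing later overlaps Strings Tracking either.
Tech Take starts after Percussion Session ends, so nothing later overlaps Percussion Session either.
Rhythm Block starts before Tech Take ends → Tech Take and Rhythm Block overlap.
Tech Rehearsal starts exactly when Tech Take ends (back-to-back, no overlap), so nothing later overlaps Tech Take either.
Tech Rehearsal starts before Rhythm Block ends → Rhythm Block and Tech Rehearsal overlap.
Woodwind Warm-up starts after Rhythm Block ends, so nothing later overlaps Rhythm Block either.
Woodwind Warm-up starts before Tech Rehearsal ends → Tech Rehearsal and Woodwind Warm-up overlap.
Percussion Run-through starts after Tech Rehearsal ends, so nothing later overlaps Tech Rehearsal either.
Percussion Run-through starts after Woodwind Warm-up ends, so nothing later overlaps Woodwind Warm-up either.
Brass Rehearsal starts after Percussion Run-through ends.
Overlapping pairs: Rhythm Block & Tech Rehearsal, Rhythm Block & Tech Take, Sectional Rehearsal & Strings Tracking, Tech Rehearsal & Woodwind Warm-up — 4 in total.

4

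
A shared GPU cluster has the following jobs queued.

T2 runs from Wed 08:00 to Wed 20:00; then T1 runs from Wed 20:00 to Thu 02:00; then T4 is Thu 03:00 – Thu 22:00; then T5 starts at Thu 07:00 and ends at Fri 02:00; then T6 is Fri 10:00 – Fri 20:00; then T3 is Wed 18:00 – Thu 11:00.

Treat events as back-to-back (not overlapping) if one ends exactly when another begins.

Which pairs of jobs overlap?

T1 & T3, T2 & T3, T3 & T4, T3 & T5, T4 & T5

Sorted by start: T2, T3, T1, T4, T5, T6.
T3 starts before T2 ends → T2 and T3 overlap.
T1 starts exactly when T2 ends (back-to-back, no overlap); T2 is clear from here.
T1 starts before T3 ends → T3 and T1 overlap.
T4 starts before T3 ends → T3 and T4 overlap.
T5 starts before T3 ends → T3 and T5 overlap.
T6 starts after T3 ends.
T4 starts after T1 ends; T1 is clear from here.
T5 starts before T4 ends → T4 and T5 overlap.
T6 starts after T4 ends.
T6 starts after T5 ends.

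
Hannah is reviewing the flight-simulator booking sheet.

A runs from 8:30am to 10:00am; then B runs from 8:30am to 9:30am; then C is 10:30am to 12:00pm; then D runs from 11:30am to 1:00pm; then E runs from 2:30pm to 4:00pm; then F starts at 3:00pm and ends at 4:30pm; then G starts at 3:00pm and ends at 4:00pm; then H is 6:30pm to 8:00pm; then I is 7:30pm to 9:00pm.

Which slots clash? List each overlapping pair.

A & B, C & D, E & F, E & G, F & G, H & I

Two intervals overlap when each starts before the other ends.
Sorted by start: A, B, C, D, E, F, G, H, I.
B starts before A ends → A and B overlap.
C starts after A ends — done with A.
C starts after B ends — done with B.
D starts before C ends → C and D overlap.
E starts after C ends — done with C.
E starts after D ends — done with D.
F starts before E ends → E and F overlap.
G starts before E ends → E and G overlap.
H starts after E ends — done with E.
G starts before F ends → F and G overlap.
H starts after F ends — done with F.
H starts after G ends — done with G.
I starts before H ends → H and I overlap.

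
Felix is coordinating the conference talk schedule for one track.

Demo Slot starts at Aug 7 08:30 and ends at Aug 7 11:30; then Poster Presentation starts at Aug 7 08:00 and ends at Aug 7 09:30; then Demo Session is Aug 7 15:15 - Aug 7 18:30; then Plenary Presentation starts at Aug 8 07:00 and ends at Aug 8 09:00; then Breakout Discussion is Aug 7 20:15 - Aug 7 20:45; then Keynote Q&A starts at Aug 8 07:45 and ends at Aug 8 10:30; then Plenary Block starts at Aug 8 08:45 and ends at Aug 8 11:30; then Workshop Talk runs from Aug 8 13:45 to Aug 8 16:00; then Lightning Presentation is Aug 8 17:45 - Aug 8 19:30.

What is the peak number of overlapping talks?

Walk through starts and ends in time order (an end at T is processed before a start at T):
Aug 7 08:00 start Poster Presentation → 1
Aug 7 08:30 start Demo Slot → 2
Aug 7 09:30 end Poster Presentation → 1
Aug 7 11:30 end Demo Slot → 0
Aug 7 15:15 start Demo Session → 1
Aug 7 18:30 end Demo Session → 0
Aug 7 20:15 start Breakout Discussion → 1
Aug 7 20:45 end Breakout Discussion → 0
Aug 8 07:00 start Plenary Presentation → 1
Aug 8 07:45 start Keynote Q&A → 2
Aug 8 08:45 start Plenary Block → 3
Aug 8 09:00 end Plenary Presentation → 2
Aug 8 10:30 end Keynote Q&A → 1
Aug 8 11:30 end Plenary Block → 0
Aug 8 13:45 start Workshop Talk → 1
Aug 8 16:00 end Workshop Talk → 0
Aug 8 17:45 start Lightning Presentation → 1
Aug 8 19:30 end Lightning Presentation → 0
Peak is 3, at Aug 8 08:45 (Keynote Q&A, Plenary Block, Plenary Presentation).

3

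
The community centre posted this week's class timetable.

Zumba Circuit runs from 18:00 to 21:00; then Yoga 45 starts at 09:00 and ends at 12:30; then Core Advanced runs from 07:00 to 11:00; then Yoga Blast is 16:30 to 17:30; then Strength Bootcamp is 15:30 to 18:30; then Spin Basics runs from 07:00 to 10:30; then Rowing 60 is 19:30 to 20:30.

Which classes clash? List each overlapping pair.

Core Advanced & Spin Basics, Core Advanced & Yoga 45, Rowing 60 & Zumba Circuit, Spin Basics & Yoga 45, Strength Bootcamp & Yoga Blast, Strength Bootcamp & Zumba Circuit

Check each pair: they overlap iff neither finishes before the other starts.
Sorted by start: Spin Basics, Core Advanced, Yoga 45, Strength Bootcamp, Yoga Blast, Zumba Circuit, Rowing 60.
Core Advanced starts before Spin Basics ends → Spin Basics and Core Advanced overlap.
Yoga 45 starts before Spin Basics ends → Spin Basics and Yoga 45 overlap.
Strength Bootcamp starts after Spin Basics ends; Spin Basics is clear from here.
Yoga 45 starts before Core Advanced ends → Core Advanced and Yoga 45 overlap.
Strength Bootcamp starts after Core Advanced ends; Core Advanced is clear from here.
Strength Bootcamp starts after Yoga 45 ends; Yoga 45 is clear from here.
Yoga Blast starts before Strength Bootcamp ends → Strength Bootcamp and Yoga Blast overlap.
Zumba Circuit starts before Strength Bootcamp ends → Strength Bootcamp and Zumba Circuit overlap.
Rowing 60 starts after Strength Bootcamp ends.
Zumba Circuit starts after Yoga Blast ends; Yoga Blast is clear from here.
Rowing 60 starts before Zumba Circuit ends → Zumba Circuit and Rowing 60 overlap.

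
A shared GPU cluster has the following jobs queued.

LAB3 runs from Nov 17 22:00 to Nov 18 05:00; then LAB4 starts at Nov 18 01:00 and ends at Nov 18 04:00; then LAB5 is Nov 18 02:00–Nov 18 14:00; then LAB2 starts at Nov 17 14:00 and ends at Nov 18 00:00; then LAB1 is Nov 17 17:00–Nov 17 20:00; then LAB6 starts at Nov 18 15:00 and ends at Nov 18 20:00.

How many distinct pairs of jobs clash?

Sorted by start: LAB2, LAB1, LAB3, LAB4, LAB5, LAB6.
LAB1 starts before LAB2 ends → LAB2 and LAB1 overlap.
LAB3 starts before LAB2 ends → LAB2 and LAB3 overlap.
LAB4 starts after LAB2 ends, so nothing later overlaps LAB2 either.
LAB3 starts after LAB1 ends, so nothing later overlaps LAB1 either.
LAB4 starts before LAB3 ends → LAB3 and LAB4 overlap.
LAB5 starts before LAB3 ends → LAB3 and LAB5 overlap.
LAB6 starts after LAB3 ends.
LAB5 starts before LAB4 ends → LAB4 and LAB5 overlap.
LAB6 starts after LAB4 ends.
LAB6 starts after LAB5 ends.
Overlapping pairs: LAB1 & LAB2, LAB2 & LAB3, LAB3 & LAB4, LAB3 & LAB5, LAB4 & LAB5 — 5 in total.

5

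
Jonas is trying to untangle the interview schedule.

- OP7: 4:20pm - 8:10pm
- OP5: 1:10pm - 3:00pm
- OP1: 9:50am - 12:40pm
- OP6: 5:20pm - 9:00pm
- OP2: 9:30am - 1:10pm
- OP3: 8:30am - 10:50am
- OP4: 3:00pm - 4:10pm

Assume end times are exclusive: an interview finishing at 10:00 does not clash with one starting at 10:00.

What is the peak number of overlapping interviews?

3

Walk through starts and ends in time order (an end at T is processed before a start at T):
8:30am start OP3 → 1
9:30am start OP2 → 2
9:50am start OP1 → 3
10:50am end OP3 → 2
12:40pm end OP1 → 1
1:10pm end OP2 → 0
1:10pm start OP5 → 1
3:00pm end OP5 → 0
3:00pm start OP4 → 1
4:10pm end OP4 → 0
4:20pm start OP7 → 1
5:20pm start OP6 → 2
8:10pm end OP7 → 1
9:00pm end OP6 → 0
Peak is 3, at 9:50am (OP1, OP2, OP3).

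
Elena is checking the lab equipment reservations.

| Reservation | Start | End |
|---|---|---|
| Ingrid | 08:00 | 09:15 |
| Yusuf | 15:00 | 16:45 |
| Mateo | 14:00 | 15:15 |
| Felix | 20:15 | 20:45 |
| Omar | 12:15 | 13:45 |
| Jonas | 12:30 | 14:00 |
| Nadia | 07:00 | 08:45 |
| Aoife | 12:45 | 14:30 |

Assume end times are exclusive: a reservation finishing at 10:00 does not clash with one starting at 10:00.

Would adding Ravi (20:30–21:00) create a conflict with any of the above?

Nadia: ends 08:45 at or before Ravi starts 20:30 → clear.
Ingrid: ends 09:15 at or before Ravi starts 20:30 → clear.
Omar: ends 13:45 at or before Ravi starts 20:30 → clear.
Jonas: ends 14:00 at or before Ravi starts 20:30 → clear.
Aoife: ends 14:30 at or before Ravi starts 20:30 → clear.
Mateo: ends 15:15 at or before Ravi starts 20:30 → clear.
Yusuf: ends 16:45 at or before Ravi starts 20:30 → clear.
Felix: starts 20:15 before Ravi ends 21:00, and ends 20:45 after Ravi starts 20:30 → overlap.
Ravi overlaps Felix.

Yes — it overlaps Felix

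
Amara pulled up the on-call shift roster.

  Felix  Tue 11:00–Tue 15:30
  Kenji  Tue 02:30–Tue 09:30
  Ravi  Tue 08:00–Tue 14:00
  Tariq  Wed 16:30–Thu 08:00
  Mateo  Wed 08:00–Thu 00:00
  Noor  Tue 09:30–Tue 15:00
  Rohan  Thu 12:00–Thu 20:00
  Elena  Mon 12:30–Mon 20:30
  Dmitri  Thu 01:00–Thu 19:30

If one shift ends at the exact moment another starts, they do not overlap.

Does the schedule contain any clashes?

Yes

Sorted by start: Elena, Kenji, Ravi, Noor, Felix, Mateo, Tariq, Dmitri, Rohan.
Kenji starts after Elena ends, so nothing later overlaps Elena either.
Ravi starts before Kenji ends → Kenji and Ravi overlap.
That's a conflict, so the schedule is not conflict-free.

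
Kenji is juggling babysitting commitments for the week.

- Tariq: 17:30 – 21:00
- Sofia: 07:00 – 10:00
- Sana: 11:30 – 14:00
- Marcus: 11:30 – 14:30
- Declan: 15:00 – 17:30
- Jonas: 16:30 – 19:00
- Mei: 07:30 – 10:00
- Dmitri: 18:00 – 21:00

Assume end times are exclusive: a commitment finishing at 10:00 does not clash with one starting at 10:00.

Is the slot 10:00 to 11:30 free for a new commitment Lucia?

Yes — the slot is free

Sofia: ends 10:00 at or before Lucia starts 10:00 → clear.
Mei: ends 10:00 at or before Lucia starts 10:00 → clear.
Sana: starts 11:30 at or after Lucia ends 11:30 → clear.
Marcus: starts 11:30 at or after Lucia ends 11:30 → clear.
Declan: starts 15:00 at or after Lucia ends 11:30 → clear.
Jonas: starts 16:30 at or after Lucia ends 11:30 → clear.
Tariq: starts 17:30 at or after Lucia ends 11:30 → clear.
Dmitri: starts 18:00 at or after Lucia ends 11:30 → clear.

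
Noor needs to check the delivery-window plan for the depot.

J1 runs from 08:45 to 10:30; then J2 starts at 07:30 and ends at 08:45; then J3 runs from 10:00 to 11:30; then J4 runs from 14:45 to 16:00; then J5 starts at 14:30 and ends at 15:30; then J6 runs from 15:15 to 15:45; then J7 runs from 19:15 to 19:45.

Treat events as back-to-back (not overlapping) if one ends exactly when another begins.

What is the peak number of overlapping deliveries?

3

Walk through starts and ends in time order (an end at T is processed before a start at T):
07:30 start J2 → 1
08:45 end J2 → 0
08:45 start J1 → 1
10:00 start J3 → 2
10:30 end J1 → 1
11:30 end J3 → 0
14:30 start J5 → 1
14:45 start J4 → 2
15:15 start J6 → 3
15:30 end J5 → 2
15:45 end J6 → 1
16:00 end J4 → 0
19:15 start J7 → 1
19:45 end J7 → 0
Peak is 3, at 15:15 (J4, J5, J6).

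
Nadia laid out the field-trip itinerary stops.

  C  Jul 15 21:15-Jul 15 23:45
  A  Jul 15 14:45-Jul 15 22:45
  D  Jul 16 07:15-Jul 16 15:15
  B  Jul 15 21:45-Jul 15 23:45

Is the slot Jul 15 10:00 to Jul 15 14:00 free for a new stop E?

Yes — the slot is free

A: starts Jul 15 14:45 at or after E ends Jul 15 14:00 → clear.
C: starts Jul 15 21:15 at or after E ends Jul 15 14:00 → clear.
B: starts Jul 15 21:45 at or after E ends Jul 15 14:00 → clear.
D: starts Jul 16 07:15 at or after E ends Jul 15 14:00 → clear.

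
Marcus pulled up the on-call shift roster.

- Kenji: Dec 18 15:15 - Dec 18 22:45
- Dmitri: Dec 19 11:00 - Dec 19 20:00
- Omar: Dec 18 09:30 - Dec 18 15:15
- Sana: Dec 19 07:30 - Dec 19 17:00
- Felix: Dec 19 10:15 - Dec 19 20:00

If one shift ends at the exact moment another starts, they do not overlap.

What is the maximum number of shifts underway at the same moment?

Sweep the timeline, counting +1 at each start and −1 at each end (ends before starts at a tie):
Dec 18 09:30 start Omar → 1
Dec 18 15:15 end Omar → 0
Dec 18 15:15 start Kenji → 1
Dec 18 22:45 end Kenji → 0
Dec 19 07:30 start Sana → 1
Dec 19 10:15 start Felix → 2
Dec 19 11:00 start Dmitri → 3
Dec 19 17:00 end Sana → 2
Dec 19 20:00 end Dmitri → 1
Dec 19 20:00 end Felix → 0
Peak is 3, at Dec 19 11:00 (Dmitri, Felix, Sana).

3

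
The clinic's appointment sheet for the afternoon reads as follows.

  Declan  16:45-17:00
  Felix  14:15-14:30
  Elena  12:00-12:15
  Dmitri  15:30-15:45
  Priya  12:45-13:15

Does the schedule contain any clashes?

No

Two intervals overlap when each starts before the other ends.
Sorted by start: Elena, Priya, Felix, Dmitri, Declan.
Priya starts after Elena ends, so nothing later overlaps Elena either.
Felix starts after Priya ends, so nothing later overlaps Priya either.
Dmitri starts after Felix ends, so nothing later overlaps Felix either.
Declan starts after Dmitri ends.
Every pair is clear; the schedule has no overlaps.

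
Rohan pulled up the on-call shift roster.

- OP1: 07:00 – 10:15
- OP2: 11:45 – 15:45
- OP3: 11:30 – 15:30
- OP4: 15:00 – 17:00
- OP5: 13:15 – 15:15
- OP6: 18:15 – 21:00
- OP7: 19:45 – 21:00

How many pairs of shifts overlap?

7

Check each pair: they overlap iff neither finishes before the other starts.
Sorted by start: OP1, OP3, OP2, OP5, OP4, OP6, OP7.
OP3 starts after OP1 ends, so OP1 has no further overlaps.
OP2 starts before OP3 ends → OP3 and OP2 overlap.
OP5 starts before OP3 ends → OP3 and OP5 overlap.
OP4 starts before OP3 ends → OP3 and OP4 overlap.
OP6 starts after OP3 ends, so OP3 has no further overlaps.
OP5 starts before OP2 ends → OP2 and OP5 overlap.
OP4 starts before OP2 ends → OP2 and OP4 overlap.
OP6 starts after OP2 ends, so OP2 has no further overlaps.
OP4 starts before OP5 ends → OP5 and OP4 overlap.
OP6 starts after OP5 ends, so OP5 has no further overlaps.
OP6 starts after OP4 ends, so OP4 has no further overlaps.
OP7 starts before OP6 ends → OP6 and OP7 overlap.
Overlapping pairs: OP2 & OP3, OP2 & OP4, OP2 & OP5, OP3 & OP4, OP3 & OP5, OP4 & OP5, OP6 & OP7 — 7 in total.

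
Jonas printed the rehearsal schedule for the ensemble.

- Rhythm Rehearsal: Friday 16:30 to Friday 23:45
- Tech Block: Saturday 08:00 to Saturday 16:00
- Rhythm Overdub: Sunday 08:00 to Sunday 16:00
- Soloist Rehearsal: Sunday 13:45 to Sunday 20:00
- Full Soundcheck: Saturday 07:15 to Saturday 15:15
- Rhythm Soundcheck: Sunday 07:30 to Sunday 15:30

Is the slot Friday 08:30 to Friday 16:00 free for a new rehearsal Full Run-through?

Rhythm Rehearsal: starts Friday 16:30 at or after Full Run-through ends Friday 16:00 → clear.
Full Soundcheck: starts Saturday 07:15 at or after Full Run-through ends Friday 16:00 → clear.
Tech Block: starts Saturday 08:00 at or after Full Run-through ends Friday 16:00 → clear.
Rhythm Soundcheck: starts Sunday 07:30 at or after Full Run-through ends Friday 16:00 → clear.
Rhythm Overdub: starts Sunday 08:00 at or after Full Run-through ends Friday 16:00 → clear.
Soloist Rehearsal: starts Sunday 13:45 at or after Full Run-through ends Friday 16:00 → clear.

Yes — the slot is free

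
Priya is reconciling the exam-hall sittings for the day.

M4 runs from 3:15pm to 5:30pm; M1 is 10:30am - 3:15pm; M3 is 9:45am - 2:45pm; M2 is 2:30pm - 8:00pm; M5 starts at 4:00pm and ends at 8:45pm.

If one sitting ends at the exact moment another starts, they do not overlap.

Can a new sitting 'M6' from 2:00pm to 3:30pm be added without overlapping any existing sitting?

No — it overlaps M1, M2, M3, M4

M3: starts 9:45am before M6 ends 3:30pm, and ends 2:45pm after M6 starts 2:00pm → overlap.
M1: starts 10:30am before M6 ends 3:30pm, and ends 3:15pm after M6 starts 2:00pm → overlap.
M2: starts 2:30pm before M6 ends 3:30pm, and ends 8:00pm after M6 starts 2:00pm → overlap.
M4: starts 3:15pm before M6 ends 3:30pm, and ends 5:30pm after M6 starts 2:00pm → overlap.
M5: starts 4:00pm at or after M6 ends 3:30pm → clear.
M6 overlaps M1, M2, M3, M4.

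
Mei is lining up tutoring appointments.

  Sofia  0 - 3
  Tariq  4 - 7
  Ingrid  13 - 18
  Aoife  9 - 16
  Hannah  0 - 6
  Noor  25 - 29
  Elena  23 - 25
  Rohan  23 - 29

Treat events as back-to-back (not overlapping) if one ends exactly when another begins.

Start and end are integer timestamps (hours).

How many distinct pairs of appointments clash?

Sorted by start: Hannah, Sofia, Tariq, Aoife, Ingrid, Elena, Rohan, Noor.
Sofia starts before Hannah ends → Hannah and Sofia overlap.
Tariq starts before Hannah ends → Hannah and Tariq overlap.
Aoife starts after Hannah ends, so nothing later overlaps Hannah either.
Tariq starts after Sofia ends, so nothing later overlaps Sofia either.
Aoife starts after Tariq ends, so nothing later overlaps Tariq either.
Ingrid starts before Aoife ends → Aoife and Ingrid overlap.
Elena starts after Aoife ends, so nothing later overlaps Aoife either.
Elena starts after Ingrid ends, so nothing later overlaps Ingrid either.
Rohan starts before Elena ends → Elena and Rohan overlap.
Noor starts exactly when Elena ends (back-to-back, no overlap).
Noor starts before Rohan ends → Rohan and Noor overlap.
Overlapping pairs: Aoife & Ingrid, Elena & Rohan, Hannah & Sofia, Hannah & Tariq, Noor & Rohan — 5 in total.

5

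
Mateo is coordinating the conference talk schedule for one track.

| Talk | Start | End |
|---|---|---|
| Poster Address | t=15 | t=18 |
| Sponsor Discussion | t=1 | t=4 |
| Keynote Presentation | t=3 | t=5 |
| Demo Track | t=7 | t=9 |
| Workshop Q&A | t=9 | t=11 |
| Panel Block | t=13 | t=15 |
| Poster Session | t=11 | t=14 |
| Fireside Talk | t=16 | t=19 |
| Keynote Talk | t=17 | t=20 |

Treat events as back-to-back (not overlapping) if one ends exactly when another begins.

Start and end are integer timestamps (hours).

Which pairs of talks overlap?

Sorted by start: Sponsor Discussion, Keynote Presentation, Demo Track, Workshop Q&A, Poster Session, Panel Block, Poster Address, Fireside Talk, Keynote Talk.
Keynote Presentation starts before Sponsor Discussion ends → Sponsor Discussion and Keynote Presentation overlap.
Demo Track starts after Sponsor Discussion ends, so nothing later overlaps Sponsor Discussion either.
Demo Track starts after Keynote Presentation ends, so nothing later overlaps Keynote Presentation either.
Workshop Q&A starts exactly when Demo Track ends (back-to-back, no overlap), so nothing later overlaps Demo Track either.
Poster Session starts exactly when Workshop Q&A ends (back-to-back, no overlap), so nothing later overlaps Workshop Q&A either.
Panel Block starts before Poster Session ends → Poster Session and Panel Block overlap.
Poster Address starts after Poster Session ends, so nothing later overlaps Poster Session either.
Poster Address starts exactly when Panel Block ends (back-to-back, no overlap), so nothing later overlaps Panel Block either.
Fireside Talk starts before Poster Address ends → Poster Address and Fireside Talk overlap.
Keynote Talk starts before Poster Address ends → Poster Address and Keynote Talk overlap.
Keynote Talk starts before Fireside Talk ends → Fireside Talk and Keynote Talk overlap.

Fireside Talk & Keynote Talk, Fireside Talk & Poster Address, Keynote Presentation & Sponsor Discussion, Keynote Talk & Poster Address, Panel Block & Poster Session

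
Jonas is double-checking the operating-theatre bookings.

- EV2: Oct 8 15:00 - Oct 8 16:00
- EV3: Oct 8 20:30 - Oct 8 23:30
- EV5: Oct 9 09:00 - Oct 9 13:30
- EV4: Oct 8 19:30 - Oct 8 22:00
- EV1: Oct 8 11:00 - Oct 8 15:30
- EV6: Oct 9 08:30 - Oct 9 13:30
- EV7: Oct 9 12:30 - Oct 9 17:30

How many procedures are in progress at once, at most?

3

Sort all start/end points and keep a running count:
Oct 8 11:00 start EV1 → 1
Oct 8 15:00 start EV2 → 2
Oct 8 15:30 end EV1 → 1
Oct 8 16:00 end EV2 → 0
Oct 8 19:30 start EV4 → 1
Oct 8 20:30 start EV3 → 2
Oct 8 22:00 end EV4 → 1
Oct 8 23:30 end EV3 → 0
Oct 9 08:30 start EV6 → 1
Oct 9 09:00 start EV5 → 2
Oct 9 12:30 start EV7 → 3
Oct 9 13:30 end EV5 → 2
Oct 9 13:30 end EV6 → 1
Oct 9 17:30 end EV7 → 0
Peak is 3, at Oct 9 12:30 (EV5, EV6, EV7).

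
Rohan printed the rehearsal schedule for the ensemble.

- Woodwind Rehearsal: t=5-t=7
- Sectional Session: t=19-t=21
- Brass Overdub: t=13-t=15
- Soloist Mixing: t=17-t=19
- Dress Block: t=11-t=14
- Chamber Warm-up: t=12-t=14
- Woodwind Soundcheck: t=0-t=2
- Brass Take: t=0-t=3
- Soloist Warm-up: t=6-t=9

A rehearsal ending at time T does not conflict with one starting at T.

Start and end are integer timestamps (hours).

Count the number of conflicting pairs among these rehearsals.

Two intervals overlap when each starts before the other ends.
Sorted by start: Woodwind Soundcheck, Brass Take, Woodwind Rehearsal, Soloist Warm-up, Dress Block, Chamber Warm-up, Brass Overdub, Soloist Mixing, Sectional Session.
Brass Take starts before Woodwind Soundcheck ends → Woodwind Soundcheck and Brass Take overlap.
Woodwind Rehearsal starts after Woodwind Soundcheck ends — done with Woodwind Soundcheck.
Woodwind Rehearsal starts after Brass Take ends — done with Brass Take.
Soloist Warm-up starts before Woodwind Rehearsal ends → Woodwind Rehearsal and Soloist Warm-up overlap.
Dress Block starts after Woodwind Rehearsal ends — done with Woodwind Rehearsal.
Dress Block starts after Soloist Warm-up ends — done with Soloist Warm-up.
Chamber Warm-up starts before Dress Block ends → Dress Block and Chamber Warm-up overlap.
Brass Overdub starts before Dress Block ends → Dress Block and Brass Overdub overlap.
Soloist Mixing starts after Dress Block ends — done with Dress Block.
Brass Overdub starts before Chamber Warm-up ends → Chamber Warm-up and Brass Overdub overlap.
Soloist Mixing starts after Chamber Warm-up ends — done with Chamber Warm-up.
Soloist Mixing starts after Brass Overdub ends — done with Brass Overdub.
Sectional Session starts exactly when Soloist Mixing ends (back-to-back, no overlap).
Overlapping pairs: Brass Overdub & Chamber Warm-up, Brass Overdub & Dress Block, Brass Take & Woodwind Soundcheck, Chamber Warm-up & Dress Block, Soloist Warm-up & Woodwind Rehearsal — 5 in total.

5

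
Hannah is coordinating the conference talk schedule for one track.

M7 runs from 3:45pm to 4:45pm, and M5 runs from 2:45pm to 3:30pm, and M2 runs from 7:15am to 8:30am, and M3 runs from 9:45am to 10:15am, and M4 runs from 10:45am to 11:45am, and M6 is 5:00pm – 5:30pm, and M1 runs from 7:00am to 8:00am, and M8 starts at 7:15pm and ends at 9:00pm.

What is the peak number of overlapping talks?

Walk through starts and ends in time order (an end at T is processed before a start at T):
7:00am start M1 → 1
7:15am start M2 → 2
8:00am end M1 → 1
8:30am end M2 → 0
9:45am start M3 → 1
10:15am end M3 → 0
10:45am start M4 → 1
11:45am end M4 → 0
2:45pm start M5 → 1
3:30pm end M5 → 0
3:45pm start M7 → 1
4:45pm end M7 → 0
5:00pm start M6 → 1
5:30pm end M6 → 0
7:15pm start M8 → 1
9:00pm end M8 → 0
Peak is 2, at 7:15am (M1, M2).

2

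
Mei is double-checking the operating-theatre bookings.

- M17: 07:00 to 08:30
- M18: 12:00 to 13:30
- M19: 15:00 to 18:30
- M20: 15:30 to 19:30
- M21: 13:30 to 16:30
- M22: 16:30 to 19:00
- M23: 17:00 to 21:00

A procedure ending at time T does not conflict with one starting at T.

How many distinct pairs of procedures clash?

Sorted by start: M17, M18, M21, M19, M20, M22, M23.
M18 starts after M17 ends — done with M17.
M21 starts exactly when M18 ends (back-to-back, no overlap) — done with M18.
M19 starts before M21 ends → M21 and M19 overlap.
M20 starts before M21 ends → M21 and M20 overlap.
M22 starts exactly when M21 ends (back-to-back, no overlap) — done with M21.
M20 starts before M19 ends → M19 and M20 overlap.
M22 starts before M19 ends → M19 and M22 overlap.
M23 starts before M19 ends → M19 and M23 overlap.
M22 starts before M20 ends → M20 and M22 overlap.
M23 starts before M20 ends → M20 and M23 overlap.
M23 starts before M22 ends → M22 and M23 overlap.
Overlapping pairs: M19 & M20, M19 & M21, M19 & M22, M19 & M23, M20 & M21, M20 & M22, M20 & M23, M22 & M23 — 8 in total.

8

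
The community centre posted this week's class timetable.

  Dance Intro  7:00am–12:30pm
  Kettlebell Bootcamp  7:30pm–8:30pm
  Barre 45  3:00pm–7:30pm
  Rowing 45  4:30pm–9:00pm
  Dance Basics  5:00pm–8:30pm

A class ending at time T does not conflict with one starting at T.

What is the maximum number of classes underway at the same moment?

3

Sweep the timeline, counting +1 at each start and −1 at each end (ends before starts at a tie):
7:00am start Dance Intro → 1
12:30pm end Dance Intro → 0
3:00pm start Barre 45 → 1
4:30pm start Rowing 45 → 2
5:00pm start Dance Basics → 3
7:30pm end Barre 45 → 2
7:30pm start Kettlebell Bootcamp → 3
8:30pm end Dance Basics → 2
8:30pm end Kettlebell Bootcamp → 1
9:00pm end Rowing 45 → 0
Peak is 3, at 5:00pm (Barre 45, Dance Basics, Rowing 45).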